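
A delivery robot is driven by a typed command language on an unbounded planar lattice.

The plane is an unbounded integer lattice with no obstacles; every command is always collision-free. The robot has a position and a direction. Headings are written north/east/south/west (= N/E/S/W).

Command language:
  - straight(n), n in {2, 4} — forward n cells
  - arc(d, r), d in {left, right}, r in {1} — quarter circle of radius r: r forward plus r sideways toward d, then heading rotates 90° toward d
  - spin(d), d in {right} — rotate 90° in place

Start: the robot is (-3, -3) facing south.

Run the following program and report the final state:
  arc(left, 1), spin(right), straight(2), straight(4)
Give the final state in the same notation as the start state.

from: (-3, -3) facing south
t=1 arc(left, 1) ⇒ (-2, -4) facing east
t=2 spin(right) ⇒ (-2, -4) facing south
t=3 straight(2) ⇒ (-2, -6) facing south
t=4 straight(4) ⇒ (-2, -10) facing south

(-2, -10) facing south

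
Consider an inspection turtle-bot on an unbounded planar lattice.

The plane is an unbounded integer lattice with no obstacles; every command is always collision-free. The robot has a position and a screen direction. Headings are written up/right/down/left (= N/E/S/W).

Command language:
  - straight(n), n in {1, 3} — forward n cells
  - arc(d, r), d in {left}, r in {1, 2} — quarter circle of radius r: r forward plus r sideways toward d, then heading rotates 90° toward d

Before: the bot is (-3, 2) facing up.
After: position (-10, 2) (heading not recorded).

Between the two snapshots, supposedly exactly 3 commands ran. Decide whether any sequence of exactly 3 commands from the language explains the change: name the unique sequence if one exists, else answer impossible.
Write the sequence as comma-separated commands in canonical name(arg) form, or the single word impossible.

begin: (-3, 2) facing up
step 1 (arc(left, 2)): (-5, 4) facing left
step 2 (straight(3)): (-8, 4) facing left
step 3 (arc(left, 2)): (-10, 2) facing down
no other 3-command option fits: unique.

arc(left, 2), straight(3), arc(left, 2)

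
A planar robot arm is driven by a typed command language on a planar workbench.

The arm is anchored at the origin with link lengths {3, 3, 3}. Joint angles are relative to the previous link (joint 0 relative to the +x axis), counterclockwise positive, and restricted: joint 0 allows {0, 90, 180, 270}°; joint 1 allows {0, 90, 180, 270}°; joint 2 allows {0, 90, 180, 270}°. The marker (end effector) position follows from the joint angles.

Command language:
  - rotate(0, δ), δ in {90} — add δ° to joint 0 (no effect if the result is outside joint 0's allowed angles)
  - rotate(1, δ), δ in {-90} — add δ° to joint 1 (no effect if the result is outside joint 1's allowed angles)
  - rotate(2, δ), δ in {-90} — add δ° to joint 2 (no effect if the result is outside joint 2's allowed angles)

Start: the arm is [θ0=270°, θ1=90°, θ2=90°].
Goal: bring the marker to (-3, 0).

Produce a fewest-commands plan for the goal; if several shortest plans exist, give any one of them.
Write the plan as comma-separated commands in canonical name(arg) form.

rotate(0, 90), rotate(0, 90)

t0: [θ0=270°, θ1=90°, θ2=90°]
step 1 (rotate(0, 90)): [θ0=0°, θ1=90°, θ2=90°]
step 2 (rotate(0, 90)): [θ0=90°, θ1=90°, θ2=90°]
minimal: 2 command(s), checked below 2.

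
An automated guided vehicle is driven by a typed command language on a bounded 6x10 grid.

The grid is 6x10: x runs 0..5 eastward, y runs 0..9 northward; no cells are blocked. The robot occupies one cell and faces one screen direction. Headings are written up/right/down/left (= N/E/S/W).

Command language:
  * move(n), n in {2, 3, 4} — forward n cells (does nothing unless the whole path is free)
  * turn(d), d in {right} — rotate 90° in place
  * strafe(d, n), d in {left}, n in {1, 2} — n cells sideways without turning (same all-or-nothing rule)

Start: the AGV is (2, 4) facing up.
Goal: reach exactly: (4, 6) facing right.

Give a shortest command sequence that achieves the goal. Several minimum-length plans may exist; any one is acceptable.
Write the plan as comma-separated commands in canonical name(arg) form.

from: (2, 4) facing up
step 1 (move(2)): (2, 6) facing up
step 2 (turn(right)): (2, 6) facing right
step 3 (move(2)): (4, 6) facing right
shorter routes all fall short; 3 is best.

move(2), turn(right), move(2)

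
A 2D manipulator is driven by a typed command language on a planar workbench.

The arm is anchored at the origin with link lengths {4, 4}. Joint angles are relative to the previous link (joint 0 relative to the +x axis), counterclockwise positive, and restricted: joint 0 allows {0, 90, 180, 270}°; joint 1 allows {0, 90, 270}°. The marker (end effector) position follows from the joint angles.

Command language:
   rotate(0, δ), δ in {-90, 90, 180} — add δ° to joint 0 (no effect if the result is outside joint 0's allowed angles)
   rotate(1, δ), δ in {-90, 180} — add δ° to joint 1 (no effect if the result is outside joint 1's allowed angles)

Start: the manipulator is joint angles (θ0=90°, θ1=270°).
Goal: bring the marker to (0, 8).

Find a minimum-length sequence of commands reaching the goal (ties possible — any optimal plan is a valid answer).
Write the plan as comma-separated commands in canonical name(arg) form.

rotate(1, 180), rotate(1, -90)

start: joint angles (θ0=90°, θ1=270°)
step 1 (rotate(1, 180)): joint angles (θ0=90°, θ1=90°)
step 2 (rotate(1, -90)): joint angles (θ0=90°, θ1=0°)
minimal: 2 command(s), checked below 2.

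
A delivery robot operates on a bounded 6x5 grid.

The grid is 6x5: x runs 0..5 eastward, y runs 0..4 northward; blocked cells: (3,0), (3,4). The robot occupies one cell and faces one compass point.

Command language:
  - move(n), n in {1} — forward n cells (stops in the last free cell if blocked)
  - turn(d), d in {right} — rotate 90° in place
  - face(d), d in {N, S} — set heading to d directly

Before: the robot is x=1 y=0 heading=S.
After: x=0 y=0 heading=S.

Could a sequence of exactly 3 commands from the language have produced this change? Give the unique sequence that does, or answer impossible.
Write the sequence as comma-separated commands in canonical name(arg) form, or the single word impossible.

turn(right), move(1), face(S)

key: running face(S) before turn(right) would end elsewhere — order is forced
t0: x=1 y=0 heading=S
1. turn(right) → x=1 y=0 heading=W
2. move(1) → x=0 y=0 heading=W
3. face(S) → x=0 y=0 heading=S
no other 3-command option fits: unique.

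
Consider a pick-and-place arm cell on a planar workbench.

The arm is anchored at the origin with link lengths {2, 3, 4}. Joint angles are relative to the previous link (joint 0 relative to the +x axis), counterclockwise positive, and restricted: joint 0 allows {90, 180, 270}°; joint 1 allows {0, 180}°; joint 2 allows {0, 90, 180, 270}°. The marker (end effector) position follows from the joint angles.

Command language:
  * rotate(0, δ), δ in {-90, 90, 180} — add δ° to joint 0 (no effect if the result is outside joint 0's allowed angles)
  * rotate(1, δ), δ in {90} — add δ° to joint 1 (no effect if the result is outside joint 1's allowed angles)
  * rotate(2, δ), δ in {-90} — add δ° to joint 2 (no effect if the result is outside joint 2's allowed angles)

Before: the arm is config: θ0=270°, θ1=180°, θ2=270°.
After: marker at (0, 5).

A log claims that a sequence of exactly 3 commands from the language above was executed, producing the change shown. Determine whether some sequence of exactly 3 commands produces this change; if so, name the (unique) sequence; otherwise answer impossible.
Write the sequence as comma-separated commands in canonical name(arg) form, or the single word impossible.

begin: config: θ0=270°, θ1=180°, θ2=270°
t=1 rotate(2, -90) ⇒ config: θ0=270°, θ1=180°, θ2=180°
t=2 rotate(2, -90) ⇒ config: θ0=270°, θ1=180°, θ2=90°
t=3 rotate(2, -90) ⇒ config: θ0=270°, θ1=180°, θ2=0°
no other 3-command option fits: unique.

rotate(2, -90), rotate(2, -90), rotate(2, -90)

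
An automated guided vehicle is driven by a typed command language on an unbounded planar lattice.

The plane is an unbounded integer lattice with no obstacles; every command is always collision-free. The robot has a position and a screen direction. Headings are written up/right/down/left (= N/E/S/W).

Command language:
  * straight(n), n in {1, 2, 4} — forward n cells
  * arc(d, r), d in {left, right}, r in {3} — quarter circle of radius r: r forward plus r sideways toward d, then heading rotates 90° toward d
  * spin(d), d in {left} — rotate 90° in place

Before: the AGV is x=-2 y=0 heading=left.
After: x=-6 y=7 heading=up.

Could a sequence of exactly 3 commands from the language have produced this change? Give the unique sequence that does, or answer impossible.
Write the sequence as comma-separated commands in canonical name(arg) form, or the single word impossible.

straight(1), arc(right, 3), straight(4)

key: position moved to (-6,7) AND the heading swung to N — translation plus rotation needed
t0: x=-2 y=0 heading=left
step 1 (straight(1)): x=-3 y=0 heading=left
step 2 (arc(right, 3)): x=-6 y=3 heading=up
step 3 (straight(4)): x=-6 y=7 heading=up
no other 3-command option fits: unique.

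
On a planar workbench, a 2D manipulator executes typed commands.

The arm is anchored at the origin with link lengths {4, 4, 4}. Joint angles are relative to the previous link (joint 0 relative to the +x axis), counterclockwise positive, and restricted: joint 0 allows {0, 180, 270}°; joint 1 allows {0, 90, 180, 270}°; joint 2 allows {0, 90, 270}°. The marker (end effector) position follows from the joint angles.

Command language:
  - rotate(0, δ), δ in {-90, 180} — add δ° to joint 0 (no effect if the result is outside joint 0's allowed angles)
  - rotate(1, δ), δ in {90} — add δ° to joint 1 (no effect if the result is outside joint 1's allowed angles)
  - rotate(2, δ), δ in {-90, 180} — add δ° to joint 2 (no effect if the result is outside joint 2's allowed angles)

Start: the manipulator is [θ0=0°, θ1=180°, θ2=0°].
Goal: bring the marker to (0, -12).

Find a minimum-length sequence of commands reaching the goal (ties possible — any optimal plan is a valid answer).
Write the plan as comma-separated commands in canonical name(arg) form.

rotate(1, 90), rotate(1, 90), rotate(0, -90)

t0: [θ0=0°, θ1=180°, θ2=0°]
step 1 (rotate(1, 90)): [θ0=0°, θ1=270°, θ2=0°]
step 2 (rotate(1, 90)): [θ0=0°, θ1=0°, θ2=0°]
step 3 (rotate(0, -90)): [θ0=270°, θ1=0°, θ2=0°]
no 2-step plan works, so 3 is optimal.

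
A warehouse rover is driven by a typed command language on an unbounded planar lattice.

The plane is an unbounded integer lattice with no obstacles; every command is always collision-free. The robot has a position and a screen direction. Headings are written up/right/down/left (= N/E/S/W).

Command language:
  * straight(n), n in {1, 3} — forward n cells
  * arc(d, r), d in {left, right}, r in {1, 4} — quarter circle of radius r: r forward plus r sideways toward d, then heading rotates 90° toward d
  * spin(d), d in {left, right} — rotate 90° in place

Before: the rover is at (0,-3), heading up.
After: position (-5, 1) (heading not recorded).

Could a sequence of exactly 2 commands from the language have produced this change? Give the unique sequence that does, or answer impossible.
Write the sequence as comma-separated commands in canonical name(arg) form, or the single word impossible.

arc(left, 4), straight(1)

key: order matters: swapping arc(left, 4) and straight(1) lands elsewhere
t0: at (0,-3), heading up
step 1 (arc(left, 4)): at (-4,1), heading left
step 2 (straight(1)): at (-5,1), heading left
no rival 2-sequence matches.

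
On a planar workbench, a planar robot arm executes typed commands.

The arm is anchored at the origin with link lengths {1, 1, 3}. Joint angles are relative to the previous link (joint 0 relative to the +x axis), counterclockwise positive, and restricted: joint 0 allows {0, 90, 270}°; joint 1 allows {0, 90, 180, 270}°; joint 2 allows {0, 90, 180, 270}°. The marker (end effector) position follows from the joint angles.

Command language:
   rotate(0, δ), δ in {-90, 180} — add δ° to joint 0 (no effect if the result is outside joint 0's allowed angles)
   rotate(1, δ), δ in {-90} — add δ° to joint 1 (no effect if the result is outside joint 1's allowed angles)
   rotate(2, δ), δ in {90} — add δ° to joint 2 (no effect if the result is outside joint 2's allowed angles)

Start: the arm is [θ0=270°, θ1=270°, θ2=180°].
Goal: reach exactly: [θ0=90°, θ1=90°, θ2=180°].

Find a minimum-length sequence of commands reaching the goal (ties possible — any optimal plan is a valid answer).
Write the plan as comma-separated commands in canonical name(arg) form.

from: [θ0=270°, θ1=270°, θ2=180°]
1. rotate(1, -90) → [θ0=270°, θ1=180°, θ2=180°]
2. rotate(1, -90) → [θ0=270°, θ1=90°, θ2=180°]
3. rotate(0, 180) → [θ0=90°, θ1=90°, θ2=180°]
shorter routes all fall short; 3 is best.

rotate(1, -90), rotate(1, -90), rotate(0, 180)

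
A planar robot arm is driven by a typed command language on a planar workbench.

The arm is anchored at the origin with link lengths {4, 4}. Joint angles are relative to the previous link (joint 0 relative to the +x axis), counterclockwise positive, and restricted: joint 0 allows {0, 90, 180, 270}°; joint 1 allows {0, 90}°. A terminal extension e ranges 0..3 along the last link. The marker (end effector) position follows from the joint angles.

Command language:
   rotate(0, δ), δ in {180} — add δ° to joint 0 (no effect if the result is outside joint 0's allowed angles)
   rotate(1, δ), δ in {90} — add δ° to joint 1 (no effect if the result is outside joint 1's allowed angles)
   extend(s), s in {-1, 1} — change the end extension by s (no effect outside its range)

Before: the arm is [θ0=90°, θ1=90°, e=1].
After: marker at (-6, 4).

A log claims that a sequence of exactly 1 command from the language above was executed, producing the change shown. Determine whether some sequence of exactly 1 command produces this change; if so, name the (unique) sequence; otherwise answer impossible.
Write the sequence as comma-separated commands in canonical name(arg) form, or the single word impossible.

extend(1)

initial: [θ0=90°, θ1=90°, e=1]
1. extend(1) → [θ0=90°, θ1=90°, e=2]
no other 1-command option fits: unique.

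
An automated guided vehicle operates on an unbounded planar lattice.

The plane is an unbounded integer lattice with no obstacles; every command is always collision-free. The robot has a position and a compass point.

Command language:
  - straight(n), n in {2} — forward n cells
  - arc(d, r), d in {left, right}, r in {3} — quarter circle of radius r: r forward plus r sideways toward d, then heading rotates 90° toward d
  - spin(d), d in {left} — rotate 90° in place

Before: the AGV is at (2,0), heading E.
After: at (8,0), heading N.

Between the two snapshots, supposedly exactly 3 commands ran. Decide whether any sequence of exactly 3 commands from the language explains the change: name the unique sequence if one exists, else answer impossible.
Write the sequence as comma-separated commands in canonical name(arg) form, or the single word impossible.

key: position moved to (8,0) AND the heading swung to N — translation plus rotation needed
from: at (2,0), heading E
step 1 (arc(right, 3)): at (5,-3), heading S
step 2 (spin(left)): at (5,-3), heading E
step 3 (arc(left, 3)): at (8,0), heading N
no other 3-command option fits: unique.

arc(right, 3), spin(left), arc(left, 3)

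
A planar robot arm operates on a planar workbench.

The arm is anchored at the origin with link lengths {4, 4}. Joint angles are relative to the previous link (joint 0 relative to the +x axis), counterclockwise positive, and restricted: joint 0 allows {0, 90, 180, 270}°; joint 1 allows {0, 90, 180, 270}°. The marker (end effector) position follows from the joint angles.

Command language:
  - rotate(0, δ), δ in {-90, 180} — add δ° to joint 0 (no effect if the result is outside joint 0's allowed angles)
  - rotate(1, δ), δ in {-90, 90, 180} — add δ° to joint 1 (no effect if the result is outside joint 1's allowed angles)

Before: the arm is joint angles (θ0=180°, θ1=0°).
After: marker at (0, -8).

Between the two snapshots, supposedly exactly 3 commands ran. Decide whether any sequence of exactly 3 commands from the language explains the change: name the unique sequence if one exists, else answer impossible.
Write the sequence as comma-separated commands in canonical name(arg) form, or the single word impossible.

rotate(0, -90), rotate(0, -90), rotate(0, -90)

begin: joint angles (θ0=180°, θ1=0°)
step 1 (rotate(0, -90)): joint angles (θ0=90°, θ1=0°)
step 2 (rotate(0, -90)): joint angles (θ0=0°, θ1=0°)
step 3 (rotate(0, -90)): joint angles (θ0=270°, θ1=0°)
no other 3-command option fits: unique.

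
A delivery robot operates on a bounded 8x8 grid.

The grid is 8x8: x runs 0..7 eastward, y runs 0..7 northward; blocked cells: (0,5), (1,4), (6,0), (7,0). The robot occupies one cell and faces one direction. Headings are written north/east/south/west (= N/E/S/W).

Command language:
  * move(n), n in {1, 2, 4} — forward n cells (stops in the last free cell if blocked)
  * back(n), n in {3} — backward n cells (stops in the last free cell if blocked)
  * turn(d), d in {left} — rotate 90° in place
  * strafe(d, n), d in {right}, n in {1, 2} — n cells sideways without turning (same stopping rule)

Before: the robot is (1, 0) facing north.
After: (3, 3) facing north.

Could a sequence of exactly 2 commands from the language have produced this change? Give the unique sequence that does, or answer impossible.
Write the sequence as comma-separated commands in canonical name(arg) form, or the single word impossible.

move(4), strafe(right, 2)

key: running strafe(right, 2) before move(4) would end elsewhere — order is forced
t0: (1, 0) facing north
1. move(4) → (1, 3) facing north
2. strafe(right, 2) → (3, 3) facing north
all 49 alternatives checked — unique.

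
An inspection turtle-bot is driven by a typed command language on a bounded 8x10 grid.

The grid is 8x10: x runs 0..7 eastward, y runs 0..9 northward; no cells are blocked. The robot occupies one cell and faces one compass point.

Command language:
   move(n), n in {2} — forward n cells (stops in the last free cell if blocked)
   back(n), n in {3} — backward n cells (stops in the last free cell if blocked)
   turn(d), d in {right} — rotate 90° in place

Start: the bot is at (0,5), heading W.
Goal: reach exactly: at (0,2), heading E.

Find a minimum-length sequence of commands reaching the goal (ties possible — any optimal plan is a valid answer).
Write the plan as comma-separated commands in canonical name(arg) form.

turn(right), back(3), turn(right)

from: at (0,5), heading W
t=1 turn(right) ⇒ at (0,5), heading N
t=2 back(3) ⇒ at (0,2), heading N
t=3 turn(right) ⇒ at (0,2), heading E
shorter routes all fall short; 3 is best.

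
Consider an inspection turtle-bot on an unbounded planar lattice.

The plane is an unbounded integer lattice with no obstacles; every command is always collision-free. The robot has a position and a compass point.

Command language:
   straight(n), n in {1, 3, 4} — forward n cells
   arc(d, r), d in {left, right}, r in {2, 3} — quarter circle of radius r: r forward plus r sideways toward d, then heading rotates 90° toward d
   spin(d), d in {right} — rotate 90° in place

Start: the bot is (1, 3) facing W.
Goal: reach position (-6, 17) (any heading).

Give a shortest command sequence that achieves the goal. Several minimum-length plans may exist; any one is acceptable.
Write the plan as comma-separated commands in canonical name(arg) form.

straight(1), arc(right, 3), straight(4), straight(4), arc(left, 3)

start: (1, 3) facing W
[1] after straight(1): (0, 3) facing W
[2] after arc(right, 3): (-3, 6) facing N
[3] after straight(4): (-3, 10) facing N
[4] after straight(4): (-3, 14) facing N
[5] after arc(left, 3): (-6, 17) facing W
nothing shorter than 5 reaches the goal.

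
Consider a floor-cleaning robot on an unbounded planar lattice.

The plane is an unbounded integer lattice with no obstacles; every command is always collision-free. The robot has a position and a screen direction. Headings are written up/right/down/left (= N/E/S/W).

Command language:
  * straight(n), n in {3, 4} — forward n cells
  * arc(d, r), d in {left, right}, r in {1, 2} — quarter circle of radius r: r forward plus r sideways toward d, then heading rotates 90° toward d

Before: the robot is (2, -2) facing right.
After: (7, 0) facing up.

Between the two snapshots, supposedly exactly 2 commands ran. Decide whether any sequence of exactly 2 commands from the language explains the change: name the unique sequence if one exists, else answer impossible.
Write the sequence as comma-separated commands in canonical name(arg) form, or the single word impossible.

key: cell and facing (now N) both changed — the 2 commands mix motion and turning
start: (2, -2) facing right
t=1 straight(3) ⇒ (5, -2) facing right
t=2 arc(left, 2) ⇒ (7, 0) facing up
no other 2-command option fits: unique.

straight(3), arc(left, 2)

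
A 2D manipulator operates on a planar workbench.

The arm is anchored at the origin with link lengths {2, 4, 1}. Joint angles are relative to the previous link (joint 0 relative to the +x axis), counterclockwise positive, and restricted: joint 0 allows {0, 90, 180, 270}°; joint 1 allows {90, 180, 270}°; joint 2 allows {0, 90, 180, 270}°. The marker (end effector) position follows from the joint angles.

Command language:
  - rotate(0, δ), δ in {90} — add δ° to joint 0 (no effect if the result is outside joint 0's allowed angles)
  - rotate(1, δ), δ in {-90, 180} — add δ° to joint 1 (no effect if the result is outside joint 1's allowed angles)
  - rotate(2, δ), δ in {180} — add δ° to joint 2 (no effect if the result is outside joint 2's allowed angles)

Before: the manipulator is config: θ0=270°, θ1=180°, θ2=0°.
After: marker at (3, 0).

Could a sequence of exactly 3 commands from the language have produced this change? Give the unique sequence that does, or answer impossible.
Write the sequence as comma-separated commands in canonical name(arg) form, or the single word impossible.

t0: config: θ0=270°, θ1=180°, θ2=0°
t=1 rotate(0, 90) ⇒ config: θ0=0°, θ1=180°, θ2=0°
t=2 rotate(0, 90) ⇒ config: θ0=90°, θ1=180°, θ2=0°
t=3 rotate(0, 90) ⇒ config: θ0=180°, θ1=180°, θ2=0°
no rival 3-sequence matches.

rotate(0, 90), rotate(0, 90), rotate(0, 90)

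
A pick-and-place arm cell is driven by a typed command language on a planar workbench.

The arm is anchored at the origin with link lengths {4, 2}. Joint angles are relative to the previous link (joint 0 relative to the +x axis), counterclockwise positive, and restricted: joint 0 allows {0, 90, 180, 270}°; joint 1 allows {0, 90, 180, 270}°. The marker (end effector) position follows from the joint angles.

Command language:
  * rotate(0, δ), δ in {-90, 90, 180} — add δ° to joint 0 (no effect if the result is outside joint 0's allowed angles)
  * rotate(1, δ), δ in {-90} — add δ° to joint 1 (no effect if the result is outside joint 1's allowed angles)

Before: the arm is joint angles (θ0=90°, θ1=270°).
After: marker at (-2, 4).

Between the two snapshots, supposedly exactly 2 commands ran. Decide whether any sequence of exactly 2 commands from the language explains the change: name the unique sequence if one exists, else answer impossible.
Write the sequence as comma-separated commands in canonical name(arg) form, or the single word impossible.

rotate(1, -90), rotate(1, -90)

start: joint angles (θ0=90°, θ1=270°)
step 1 (rotate(1, -90)): joint angles (θ0=90°, θ1=180°)
step 2 (rotate(1, -90)): joint angles (θ0=90°, θ1=90°)
no other 2-command option fits: unique.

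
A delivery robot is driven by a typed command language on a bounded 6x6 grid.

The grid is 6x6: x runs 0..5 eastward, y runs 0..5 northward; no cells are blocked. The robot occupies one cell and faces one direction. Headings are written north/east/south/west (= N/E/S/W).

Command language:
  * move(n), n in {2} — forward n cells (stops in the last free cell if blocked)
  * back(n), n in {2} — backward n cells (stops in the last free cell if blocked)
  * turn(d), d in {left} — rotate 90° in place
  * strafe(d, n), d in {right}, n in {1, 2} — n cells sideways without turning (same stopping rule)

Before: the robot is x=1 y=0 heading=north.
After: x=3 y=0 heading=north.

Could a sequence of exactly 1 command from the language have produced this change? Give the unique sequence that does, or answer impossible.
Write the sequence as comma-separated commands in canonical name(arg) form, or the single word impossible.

key: heading stays N — the single command does not turn
from: x=1 y=0 heading=north
t=1 strafe(right, 2) ⇒ x=3 y=0 heading=north
uniquely the one of 5 1-step routes that fits.

strafe(right, 2)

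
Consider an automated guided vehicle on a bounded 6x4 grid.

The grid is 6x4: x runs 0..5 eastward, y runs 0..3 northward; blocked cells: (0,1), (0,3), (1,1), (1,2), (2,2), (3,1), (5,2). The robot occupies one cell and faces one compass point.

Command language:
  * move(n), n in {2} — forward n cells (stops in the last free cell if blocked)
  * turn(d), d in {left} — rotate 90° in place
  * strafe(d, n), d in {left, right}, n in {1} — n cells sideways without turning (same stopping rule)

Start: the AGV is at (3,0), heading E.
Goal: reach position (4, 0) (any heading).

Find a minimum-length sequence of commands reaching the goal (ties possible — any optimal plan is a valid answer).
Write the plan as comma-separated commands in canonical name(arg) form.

initial: at (3,0), heading E
step 1 (turn(left)): at (3,0), heading N
step 2 (strafe(right, 1)): at (4,0), heading N
nothing shorter than 2 reaches the goal.

turn(left), strafe(right, 1)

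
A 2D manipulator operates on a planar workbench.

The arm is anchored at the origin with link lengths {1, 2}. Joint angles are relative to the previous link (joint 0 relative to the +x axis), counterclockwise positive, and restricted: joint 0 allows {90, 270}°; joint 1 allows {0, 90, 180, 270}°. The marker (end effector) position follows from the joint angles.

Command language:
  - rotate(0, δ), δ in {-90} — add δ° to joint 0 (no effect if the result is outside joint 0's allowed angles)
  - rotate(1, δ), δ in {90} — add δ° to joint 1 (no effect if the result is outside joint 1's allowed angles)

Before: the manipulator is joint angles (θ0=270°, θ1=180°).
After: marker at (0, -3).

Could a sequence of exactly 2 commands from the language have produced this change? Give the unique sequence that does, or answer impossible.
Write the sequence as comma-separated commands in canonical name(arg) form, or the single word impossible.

rotate(1, 90), rotate(1, 90)

initial: joint angles (θ0=270°, θ1=180°)
step 1 (rotate(1, 90)): joint angles (θ0=270°, θ1=270°)
step 2 (rotate(1, 90)): joint angles (θ0=270°, θ1=0°)
all 4 alternatives checked — unique.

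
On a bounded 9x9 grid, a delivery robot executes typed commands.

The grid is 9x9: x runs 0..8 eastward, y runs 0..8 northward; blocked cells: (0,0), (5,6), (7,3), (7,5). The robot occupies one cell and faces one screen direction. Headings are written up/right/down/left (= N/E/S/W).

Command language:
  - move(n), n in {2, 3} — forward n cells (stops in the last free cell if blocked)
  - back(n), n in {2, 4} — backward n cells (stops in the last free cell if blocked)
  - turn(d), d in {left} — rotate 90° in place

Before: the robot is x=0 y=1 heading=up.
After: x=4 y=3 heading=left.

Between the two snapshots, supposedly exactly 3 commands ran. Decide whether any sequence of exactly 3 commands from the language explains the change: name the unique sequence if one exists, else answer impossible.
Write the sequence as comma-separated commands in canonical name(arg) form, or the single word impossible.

key: cell and facing (now W) both changed — the 3 commands mix motion and turning
start: x=0 y=1 heading=up
step 1 (move(2)): x=0 y=3 heading=up
step 2 (turn(left)): x=0 y=3 heading=left
step 3 (back(4)): x=4 y=3 heading=left
no rival 3-sequence matches.

move(2), turn(left), back(4)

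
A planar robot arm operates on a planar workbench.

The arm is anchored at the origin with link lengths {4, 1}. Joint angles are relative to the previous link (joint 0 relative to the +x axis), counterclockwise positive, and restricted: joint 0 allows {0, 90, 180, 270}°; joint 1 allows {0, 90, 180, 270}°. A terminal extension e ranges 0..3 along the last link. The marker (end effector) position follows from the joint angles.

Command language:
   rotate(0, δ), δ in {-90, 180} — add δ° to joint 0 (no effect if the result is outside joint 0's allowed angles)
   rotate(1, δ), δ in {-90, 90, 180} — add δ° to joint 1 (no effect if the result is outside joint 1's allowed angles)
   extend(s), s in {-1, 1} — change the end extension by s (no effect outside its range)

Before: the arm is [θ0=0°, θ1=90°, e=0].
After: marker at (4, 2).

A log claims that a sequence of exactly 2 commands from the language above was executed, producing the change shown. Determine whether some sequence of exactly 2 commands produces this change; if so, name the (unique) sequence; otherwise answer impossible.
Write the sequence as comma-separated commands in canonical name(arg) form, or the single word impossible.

key: running extend(1) before extend(-1) would end elsewhere — order is forced
begin: [θ0=0°, θ1=90°, e=0]
1. extend(-1) → [θ0=0°, θ1=90°, e=0]
2. extend(1) → [θ0=0°, θ1=90°, e=1]
no rival 2-sequence matches.

extend(-1), extend(1)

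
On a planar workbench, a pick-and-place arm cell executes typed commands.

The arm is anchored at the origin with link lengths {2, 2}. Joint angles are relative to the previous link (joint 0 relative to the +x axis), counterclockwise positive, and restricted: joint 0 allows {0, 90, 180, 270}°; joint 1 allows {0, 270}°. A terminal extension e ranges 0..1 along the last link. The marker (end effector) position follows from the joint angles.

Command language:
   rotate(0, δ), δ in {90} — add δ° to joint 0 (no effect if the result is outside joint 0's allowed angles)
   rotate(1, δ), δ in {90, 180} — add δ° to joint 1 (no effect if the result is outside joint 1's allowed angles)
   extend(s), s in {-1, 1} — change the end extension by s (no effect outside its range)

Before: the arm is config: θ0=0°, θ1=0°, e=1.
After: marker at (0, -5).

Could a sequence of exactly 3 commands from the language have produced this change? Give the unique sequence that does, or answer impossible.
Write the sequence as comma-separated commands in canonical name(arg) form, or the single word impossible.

rotate(0, 90), rotate(0, 90), rotate(0, 90)

t0: config: θ0=0°, θ1=0°, e=1
step 1 (rotate(0, 90)): config: θ0=90°, θ1=0°, e=1
step 2 (rotate(0, 90)): config: θ0=180°, θ1=0°, e=1
step 3 (rotate(0, 90)): config: θ0=270°, θ1=0°, e=1
no other 3-command option fits: unique.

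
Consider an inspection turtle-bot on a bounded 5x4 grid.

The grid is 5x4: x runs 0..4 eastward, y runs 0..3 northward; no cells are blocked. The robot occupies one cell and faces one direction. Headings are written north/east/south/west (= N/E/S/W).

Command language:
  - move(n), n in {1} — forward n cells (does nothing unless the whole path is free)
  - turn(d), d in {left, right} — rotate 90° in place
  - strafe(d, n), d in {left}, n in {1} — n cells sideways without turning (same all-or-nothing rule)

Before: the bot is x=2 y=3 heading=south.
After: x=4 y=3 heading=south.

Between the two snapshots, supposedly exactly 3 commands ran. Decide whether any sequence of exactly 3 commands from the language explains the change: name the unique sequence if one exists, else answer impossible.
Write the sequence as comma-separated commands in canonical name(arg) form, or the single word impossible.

strafe(left, 1), strafe(left, 1), strafe(left, 1)

key: the third strafe(left, 1) would leave the grid, so it does nothing
t0: x=2 y=3 heading=south
t=1 strafe(left, 1) ⇒ x=3 y=3 heading=south
t=2 strafe(left, 1) ⇒ x=4 y=3 heading=south
t=3 strafe(left, 1) ⇒ x=4 y=3 heading=south
uniquely the one of 64 3-step routes that fits.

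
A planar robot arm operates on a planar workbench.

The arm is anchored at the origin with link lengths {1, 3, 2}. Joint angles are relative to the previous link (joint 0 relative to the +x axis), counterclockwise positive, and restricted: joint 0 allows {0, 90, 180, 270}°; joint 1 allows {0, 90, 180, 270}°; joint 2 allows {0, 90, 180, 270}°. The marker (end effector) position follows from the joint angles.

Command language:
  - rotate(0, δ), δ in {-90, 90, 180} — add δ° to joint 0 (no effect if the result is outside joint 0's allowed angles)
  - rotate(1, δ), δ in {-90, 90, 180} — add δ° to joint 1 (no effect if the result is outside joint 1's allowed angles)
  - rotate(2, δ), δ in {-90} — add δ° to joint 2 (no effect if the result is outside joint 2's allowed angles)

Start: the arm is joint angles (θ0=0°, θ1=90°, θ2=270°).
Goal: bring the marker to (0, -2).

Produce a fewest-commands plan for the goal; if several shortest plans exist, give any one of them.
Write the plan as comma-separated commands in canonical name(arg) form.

rotate(1, -90), rotate(2, -90), rotate(0, -90)

begin: joint angles (θ0=0°, θ1=90°, θ2=270°)
1. rotate(1, -90) → joint angles (θ0=0°, θ1=0°, θ2=270°)
2. rotate(2, -90) → joint angles (θ0=0°, θ1=0°, θ2=180°)
3. rotate(0, -90) → joint angles (θ0=270°, θ1=0°, θ2=180°)
shorter routes all fall short; 3 is best.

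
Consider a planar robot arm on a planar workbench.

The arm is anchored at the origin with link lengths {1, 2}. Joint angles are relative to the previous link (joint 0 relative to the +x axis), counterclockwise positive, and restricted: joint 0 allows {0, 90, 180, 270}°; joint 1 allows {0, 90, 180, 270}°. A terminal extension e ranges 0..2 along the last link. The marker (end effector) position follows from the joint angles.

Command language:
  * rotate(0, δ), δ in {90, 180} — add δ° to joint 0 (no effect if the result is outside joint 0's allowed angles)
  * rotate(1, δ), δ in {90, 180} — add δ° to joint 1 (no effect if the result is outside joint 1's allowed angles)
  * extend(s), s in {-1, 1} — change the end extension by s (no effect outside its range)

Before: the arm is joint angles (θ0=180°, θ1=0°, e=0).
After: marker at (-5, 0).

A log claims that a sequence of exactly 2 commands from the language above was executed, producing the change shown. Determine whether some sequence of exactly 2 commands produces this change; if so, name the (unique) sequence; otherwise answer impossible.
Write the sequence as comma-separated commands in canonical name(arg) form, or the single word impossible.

start: joint angles (θ0=180°, θ1=0°, e=0)
step 1 (extend(1)): joint angles (θ0=180°, θ1=0°, e=1)
step 2 (extend(1)): joint angles (θ0=180°, θ1=0°, e=2)
all 36 alternatives checked — unique.

extend(1), extend(1)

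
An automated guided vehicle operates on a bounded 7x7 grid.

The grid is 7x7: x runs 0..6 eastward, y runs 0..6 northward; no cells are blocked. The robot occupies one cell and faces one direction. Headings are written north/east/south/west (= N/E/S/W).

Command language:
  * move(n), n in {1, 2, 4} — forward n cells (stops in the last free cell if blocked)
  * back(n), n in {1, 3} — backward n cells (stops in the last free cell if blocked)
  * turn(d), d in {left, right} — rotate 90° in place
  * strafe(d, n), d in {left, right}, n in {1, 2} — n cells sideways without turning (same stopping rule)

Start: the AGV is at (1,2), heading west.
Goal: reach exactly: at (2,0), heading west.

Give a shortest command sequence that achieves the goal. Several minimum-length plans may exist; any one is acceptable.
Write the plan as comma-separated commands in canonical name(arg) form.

initial: at (1,2), heading west
step 1 (back(1)): at (2,2), heading west
step 2 (strafe(left, 2)): at (2,0), heading west
shorter routes all fall short; 2 is best.

back(1), strafe(left, 2)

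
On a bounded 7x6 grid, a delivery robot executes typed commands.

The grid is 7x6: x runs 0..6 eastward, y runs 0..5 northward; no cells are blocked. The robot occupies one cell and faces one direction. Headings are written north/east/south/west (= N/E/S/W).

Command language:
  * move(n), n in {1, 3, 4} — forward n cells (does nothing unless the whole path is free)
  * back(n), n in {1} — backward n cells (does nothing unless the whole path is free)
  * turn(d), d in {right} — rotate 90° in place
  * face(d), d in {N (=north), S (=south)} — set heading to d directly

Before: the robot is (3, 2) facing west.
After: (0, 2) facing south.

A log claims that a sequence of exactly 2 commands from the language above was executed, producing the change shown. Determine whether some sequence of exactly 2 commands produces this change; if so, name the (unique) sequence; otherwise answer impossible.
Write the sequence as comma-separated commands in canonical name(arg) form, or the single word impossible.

move(3), face(S)

key: running face(S) before move(3) would end elsewhere — order is forced
t0: (3, 2) facing west
1. move(3) → (0, 2) facing west
2. face(S) → (0, 2) facing south
no rival 2-sequence matches.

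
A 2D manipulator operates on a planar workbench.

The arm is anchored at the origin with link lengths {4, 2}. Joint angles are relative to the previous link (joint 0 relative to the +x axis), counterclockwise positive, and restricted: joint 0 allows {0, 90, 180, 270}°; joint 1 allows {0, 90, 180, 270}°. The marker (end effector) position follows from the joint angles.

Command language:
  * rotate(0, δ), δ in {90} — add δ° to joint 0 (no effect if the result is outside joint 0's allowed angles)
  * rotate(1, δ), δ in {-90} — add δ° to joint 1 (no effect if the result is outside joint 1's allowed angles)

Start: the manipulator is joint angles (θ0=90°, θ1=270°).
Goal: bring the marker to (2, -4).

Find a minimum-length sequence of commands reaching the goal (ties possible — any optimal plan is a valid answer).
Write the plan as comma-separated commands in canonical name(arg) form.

rotate(1, -90), rotate(1, -90), rotate(0, 90), rotate(0, 90)

initial: joint angles (θ0=90°, θ1=270°)
[1] after rotate(1, -90): joint angles (θ0=90°, θ1=180°)
[2] after rotate(1, -90): joint angles (θ0=90°, θ1=90°)
[3] after rotate(0, 90): joint angles (θ0=180°, θ1=90°)
[4] after rotate(0, 90): joint angles (θ0=270°, θ1=90°)
shorter routes all fall short; 4 is best.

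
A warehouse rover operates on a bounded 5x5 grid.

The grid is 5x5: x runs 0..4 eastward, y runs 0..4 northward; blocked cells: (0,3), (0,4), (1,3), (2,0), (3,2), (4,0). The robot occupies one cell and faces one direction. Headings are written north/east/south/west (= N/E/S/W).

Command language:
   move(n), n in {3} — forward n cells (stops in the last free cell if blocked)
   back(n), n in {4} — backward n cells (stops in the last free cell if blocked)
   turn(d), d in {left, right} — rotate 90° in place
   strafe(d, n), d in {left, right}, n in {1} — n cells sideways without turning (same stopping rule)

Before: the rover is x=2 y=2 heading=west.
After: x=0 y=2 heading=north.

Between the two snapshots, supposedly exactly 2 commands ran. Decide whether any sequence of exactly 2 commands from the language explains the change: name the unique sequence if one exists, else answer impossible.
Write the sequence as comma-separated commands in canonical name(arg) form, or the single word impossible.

move(3), turn(right)

key: position moved to (0,2) AND the heading swung to N — translation plus rotation needed
start: x=2 y=2 heading=west
step 1 (move(3)): x=0 y=2 heading=west
step 2 (turn(right)): x=0 y=2 heading=north
no rival 2-sequence matches.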